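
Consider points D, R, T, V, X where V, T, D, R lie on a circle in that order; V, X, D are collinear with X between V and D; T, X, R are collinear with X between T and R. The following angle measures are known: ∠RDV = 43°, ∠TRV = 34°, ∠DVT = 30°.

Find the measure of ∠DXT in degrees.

∠DXT = 73°

1. ∠RTV = 43°  [same arc VR]
2. ∠TXV = 107°  [△VXT]
3. ∠DXT = 73°  [linear pair at X on VD]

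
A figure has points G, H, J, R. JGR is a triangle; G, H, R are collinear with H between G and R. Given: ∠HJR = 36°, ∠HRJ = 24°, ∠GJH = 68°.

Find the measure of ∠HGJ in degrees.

∠HGJ = 52°

1. ∠JHR = 120°  [△JHR]
2. ∠GHJ = 60°  [linear pair at H on GR]
3. ∠HGJ = 52°  [△JGH]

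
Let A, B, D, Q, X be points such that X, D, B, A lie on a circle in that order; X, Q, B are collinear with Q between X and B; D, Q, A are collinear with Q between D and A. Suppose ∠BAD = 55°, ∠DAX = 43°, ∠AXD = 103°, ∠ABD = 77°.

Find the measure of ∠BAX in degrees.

1. ∠BXD = 55°  [same arc DB]
2. ∠DBX = 43°  [same arc XD]
3. ∠BDX = 82°  [△XDB]
4. ∠BAX = 98°  [cyclic XDBA, opposite ∠D+∠A]

∠BAX = 98°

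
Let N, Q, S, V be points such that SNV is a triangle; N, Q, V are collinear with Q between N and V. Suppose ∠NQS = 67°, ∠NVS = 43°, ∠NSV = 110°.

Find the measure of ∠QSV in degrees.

∠QSV = 24°

1. ∠SQV = 113°  [linear pair at Q on NV]
2. ∠QVS = 43°  [Q on ray VN]
3. ∠QSV = 24°  [△SQV]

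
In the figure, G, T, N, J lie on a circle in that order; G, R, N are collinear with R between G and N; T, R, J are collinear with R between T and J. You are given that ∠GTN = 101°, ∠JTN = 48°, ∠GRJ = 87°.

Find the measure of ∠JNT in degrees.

1. ∠GJN = 79°  [cyclic GTNJ, opposite ∠T+∠J]
2. ∠JGN = 48°  [same arc NJ]
3. ∠JRN = 93°  [linear pair at R on GN]
4. ∠GNJ = 53°  [△GNJ]
5. ∠NJT = 34°  [△NRJ]
6. ∠JNT = 98°  [△TNJ]

∠JNT = 98°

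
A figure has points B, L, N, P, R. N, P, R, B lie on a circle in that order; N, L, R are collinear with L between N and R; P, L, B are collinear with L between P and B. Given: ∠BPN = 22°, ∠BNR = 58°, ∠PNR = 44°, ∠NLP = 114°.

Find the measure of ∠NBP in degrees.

∠NBP = 56°

1. ∠BPR = 58°  [same arc RB]
2. ∠PLR = 66°  [linear pair at L on NR]
3. ∠NRP = 56°  [△PLR]
4. ∠NBP = 56°  [same arc NP]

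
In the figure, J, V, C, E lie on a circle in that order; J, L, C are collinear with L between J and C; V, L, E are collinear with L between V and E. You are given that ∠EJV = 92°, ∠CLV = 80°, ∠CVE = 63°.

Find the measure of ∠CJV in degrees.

∠CJV = 29°

1. ∠ECV = 88°  [cyclic JVCE, opposite ∠J+∠C]
2. ∠CEV = 29°  [△VCE]
3. ∠CJV = 29°  [same arc VC]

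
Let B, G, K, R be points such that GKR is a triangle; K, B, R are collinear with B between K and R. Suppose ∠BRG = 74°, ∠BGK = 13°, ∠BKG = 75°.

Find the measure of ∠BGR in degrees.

∠BGR = 18°

1. ∠GBK = 92°  [△GKB]
2. ∠GBR = 88°  [linear pair at B on KR]
3. ∠BGR = 18°  [△GBR]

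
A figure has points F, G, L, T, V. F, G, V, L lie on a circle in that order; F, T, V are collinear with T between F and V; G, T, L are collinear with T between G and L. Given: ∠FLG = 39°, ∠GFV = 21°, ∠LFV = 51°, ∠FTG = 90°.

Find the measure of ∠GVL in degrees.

∠GVL = 108°

1. ∠GLV = 21°  [same arc GV]
2. ∠LGV = 51°  [same arc VL]
3. ∠GVL = 108°  [△GVL]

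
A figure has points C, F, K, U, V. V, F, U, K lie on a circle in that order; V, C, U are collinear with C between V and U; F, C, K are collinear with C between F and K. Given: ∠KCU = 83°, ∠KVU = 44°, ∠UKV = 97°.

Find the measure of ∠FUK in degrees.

∠FUK = 78°

1. ∠KFU = 44°  [same arc UK]
2. ∠KUV = 39°  [△VUK]
3. ∠FKU = 58°  [△UCK]
4. ∠FUK = 78°  [△FUK]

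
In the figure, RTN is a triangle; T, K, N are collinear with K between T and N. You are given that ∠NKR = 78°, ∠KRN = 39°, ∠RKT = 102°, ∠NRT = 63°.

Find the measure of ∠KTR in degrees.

∠KTR = 54°

1. ∠KNR = 63°  [△RKN]
2. ∠RNT = 63°  [K on ray NT]
3. ∠NTR = 54°  [△RTN]
4. ∠KTR = 54°  [K on ray TN]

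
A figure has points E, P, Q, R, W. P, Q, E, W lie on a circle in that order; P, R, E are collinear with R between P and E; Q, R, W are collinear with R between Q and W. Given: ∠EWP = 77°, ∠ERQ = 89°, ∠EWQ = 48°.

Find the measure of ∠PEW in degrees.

1. ∠PRW = 89°  [vertical angles at R]
2. ∠ERW = 91°  [linear pair at R on PE]
3. ∠PEW = 41°  [△ERW]

∠PEW = 41°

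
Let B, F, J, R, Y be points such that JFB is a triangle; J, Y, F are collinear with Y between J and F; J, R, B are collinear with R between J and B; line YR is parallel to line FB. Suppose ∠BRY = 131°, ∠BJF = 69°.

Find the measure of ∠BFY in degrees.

∠BFY = 62°

1. ∠JRY = 49°  [linear pair at R on JB]
2. ∠RJY = 69°  [Y on JF, R on JB]
3. ∠JYR = 62°  [△JYR]
4. ∠FYR = 118°  [linear pair at Y on JF]
5. ∠BFY = 62°  [YR∥FB, co-interior at F–Y]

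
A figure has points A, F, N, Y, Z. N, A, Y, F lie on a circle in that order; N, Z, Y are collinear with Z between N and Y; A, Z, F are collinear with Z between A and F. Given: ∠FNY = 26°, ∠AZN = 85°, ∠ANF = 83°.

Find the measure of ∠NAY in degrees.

∠NAY = 64°

1. ∠FAY = 26°  [same arc YF]
2. ∠AZY = 95°  [linear pair at Z on NY]
3. ∠AYF = 97°  [cyclic NAYF, opposite ∠N+∠Y]
4. ∠AFY = 57°  [△AYF]
5. ∠AYN = 59°  [△AZY]
6. ∠ANY = 57°  [same arc AY]
7. ∠NAY = 64°  [△NAY]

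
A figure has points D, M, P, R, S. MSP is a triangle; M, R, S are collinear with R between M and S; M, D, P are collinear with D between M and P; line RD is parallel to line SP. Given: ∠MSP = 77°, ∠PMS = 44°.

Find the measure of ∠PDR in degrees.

1. ∠MPS = 59°  [△MSP]
2. ∠MDR = 59°  [RD∥SP, corresponding at D]
3. ∠PDR = 121°  [linear pair at D on MP]

∠PDR = 121°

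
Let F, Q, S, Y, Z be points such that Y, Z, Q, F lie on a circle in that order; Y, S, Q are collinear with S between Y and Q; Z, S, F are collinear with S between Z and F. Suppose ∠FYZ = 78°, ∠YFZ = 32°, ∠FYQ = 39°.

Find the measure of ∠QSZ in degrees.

∠QSZ = 109°

1. ∠YQZ = 32°  [same arc YZ]
2. ∠FZQ = 39°  [same arc QF]
3. ∠QSZ = 109°  [△ZSQ]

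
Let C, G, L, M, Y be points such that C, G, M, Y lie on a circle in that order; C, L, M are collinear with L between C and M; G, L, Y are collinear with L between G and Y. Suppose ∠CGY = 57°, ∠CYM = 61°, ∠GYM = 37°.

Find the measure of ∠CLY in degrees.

∠CLY = 94°

1. ∠CMY = 57°  [same arc CY]
2. ∠MLY = 86°  [△MLY]
3. ∠CLY = 94°  [linear pair at L on CM]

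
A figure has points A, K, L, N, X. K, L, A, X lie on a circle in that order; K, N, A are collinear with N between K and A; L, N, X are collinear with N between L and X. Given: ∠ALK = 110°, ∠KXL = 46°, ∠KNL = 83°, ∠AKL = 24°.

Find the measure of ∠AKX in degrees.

1. ∠KAL = 46°  [△KLA]
2. ∠ANL = 97°  [linear pair at N on KA]
3. ∠ALX = 37°  [△LNA]
4. ∠AKX = 37°  [same arc AX]

∠AKX = 37°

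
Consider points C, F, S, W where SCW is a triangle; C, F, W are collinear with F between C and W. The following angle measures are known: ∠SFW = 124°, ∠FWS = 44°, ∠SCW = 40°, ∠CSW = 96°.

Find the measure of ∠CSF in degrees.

∠CSF = 84°

1. ∠CFS = 56°  [linear pair at F on CW]
2. ∠FCS = 40°  [F on ray CW]
3. ∠CSF = 84°  [△SCF]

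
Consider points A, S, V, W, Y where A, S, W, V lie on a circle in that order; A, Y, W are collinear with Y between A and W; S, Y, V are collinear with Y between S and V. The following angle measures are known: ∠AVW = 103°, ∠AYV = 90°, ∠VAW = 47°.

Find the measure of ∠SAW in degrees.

1. ∠AWV = 30°  [△AWV]
2. ∠SYW = 90°  [vertical angles at Y]
3. ∠ASV = 30°  [same arc AV]
4. ∠AYS = 90°  [linear pair at Y on AW]
5. ∠SAW = 60°  [△AYS]

∠SAW = 60°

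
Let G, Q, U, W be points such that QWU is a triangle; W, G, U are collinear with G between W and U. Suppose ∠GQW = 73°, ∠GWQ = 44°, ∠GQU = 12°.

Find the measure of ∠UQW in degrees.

∠UQW = 85°

1. ∠QGW = 63°  [△QWG]
2. ∠QWU = 44°  [G on ray WU]
3. ∠QGU = 117°  [linear pair at G on WU]
4. ∠GUQ = 51°  [△QGU]
5. ∠QUW = 51°  [G on ray UW]
6. ∠UQW = 85°  [△QWU]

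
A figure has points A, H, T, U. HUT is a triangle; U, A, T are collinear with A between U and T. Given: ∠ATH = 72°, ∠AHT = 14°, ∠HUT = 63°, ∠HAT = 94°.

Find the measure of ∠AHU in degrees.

1. ∠AUH = 63°  [A on ray UT]
2. ∠HAU = 86°  [linear pair at A on UT]
3. ∠AHU = 31°  [△HUA]

∠AHU = 31°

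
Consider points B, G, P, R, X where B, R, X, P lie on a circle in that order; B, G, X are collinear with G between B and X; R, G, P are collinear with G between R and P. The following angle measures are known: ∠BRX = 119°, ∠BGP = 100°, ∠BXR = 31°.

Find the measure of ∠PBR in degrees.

∠PBR = 79°

1. ∠RBX = 30°  [△BRX]
2. ∠RGX = 100°  [vertical angles at G]
3. ∠PRX = 49°  [△RGX]
4. ∠RPX = 30°  [same arc RX]
5. ∠PXR = 101°  [△RXP]
6. ∠PBR = 79°  [cyclic BRXP, opposite ∠B+∠X]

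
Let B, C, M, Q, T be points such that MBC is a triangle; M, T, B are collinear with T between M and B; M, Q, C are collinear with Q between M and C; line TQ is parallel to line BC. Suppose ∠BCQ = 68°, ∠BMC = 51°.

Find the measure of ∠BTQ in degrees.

1. ∠BCM = 68°  [Q on ray CM]
2. ∠CBM = 61°  [△MBC]
3. ∠MTQ = 61°  [TQ∥BC, corresponding at T]
4. ∠BTQ = 119°  [linear pair at T on MB]

∠BTQ = 119°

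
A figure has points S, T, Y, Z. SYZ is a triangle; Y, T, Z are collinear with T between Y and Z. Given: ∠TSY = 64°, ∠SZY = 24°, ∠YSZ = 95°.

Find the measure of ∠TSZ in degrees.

∠TSZ = 31°

1. ∠SYZ = 61°  [△SYZ]
2. ∠SZT = 24°  [T on ray ZY]
3. ∠SYT = 61°  [T on ray YZ]
4. ∠STY = 55°  [△SYT]
5. ∠STZ = 125°  [linear pair at T on YZ]
6. ∠TSZ = 31°  [△STZ]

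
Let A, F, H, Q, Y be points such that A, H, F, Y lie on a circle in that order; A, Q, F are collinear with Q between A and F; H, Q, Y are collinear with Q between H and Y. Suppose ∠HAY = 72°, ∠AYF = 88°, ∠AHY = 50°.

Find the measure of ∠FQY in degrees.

1. ∠AYH = 58°  [△AHY]
2. ∠AHF = 92°  [cyclic AHFY, opposite ∠H+∠Y]
3. ∠AFY = 50°  [same arc AY]
4. ∠AFH = 58°  [same arc AH]
5. ∠FAH = 30°  [△AHF]
6. ∠FYH = 30°  [same arc HF]
7. ∠FQY = 100°  [△FQY]

∠FQY = 100°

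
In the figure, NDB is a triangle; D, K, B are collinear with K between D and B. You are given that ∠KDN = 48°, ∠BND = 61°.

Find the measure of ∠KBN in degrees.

1. ∠BDN = 48°  [K on ray DB]
2. ∠DBN = 71°  [△NDB]
3. ∠KBN = 71°  [K on ray BD]

∠KBN = 71°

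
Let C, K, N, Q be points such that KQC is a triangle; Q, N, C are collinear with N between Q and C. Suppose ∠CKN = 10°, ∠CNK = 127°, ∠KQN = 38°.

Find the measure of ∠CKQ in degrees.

∠CKQ = 99°

1. ∠KCN = 43°  [△KNC]
2. ∠CQK = 38°  [N on ray QC]
3. ∠KCQ = 43°  [N on ray CQ]
4. ∠CKQ = 99°  [△KQC]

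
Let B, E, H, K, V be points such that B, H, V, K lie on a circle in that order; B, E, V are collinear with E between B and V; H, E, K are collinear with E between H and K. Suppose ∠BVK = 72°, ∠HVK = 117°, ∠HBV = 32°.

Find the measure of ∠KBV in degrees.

1. ∠HKV = 32°  [same arc HV]
2. ∠KHV = 31°  [△HVK]
3. ∠KBV = 31°  [same arc VK]

∠KBV = 31°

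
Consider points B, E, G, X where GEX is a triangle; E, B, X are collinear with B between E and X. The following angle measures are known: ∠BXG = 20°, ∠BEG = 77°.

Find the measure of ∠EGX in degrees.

1. ∠EXG = 20°  [B on ray XE]
2. ∠GEX = 77°  [B on ray EX]
3. ∠EGX = 83°  [△GEX]

∠EGX = 83°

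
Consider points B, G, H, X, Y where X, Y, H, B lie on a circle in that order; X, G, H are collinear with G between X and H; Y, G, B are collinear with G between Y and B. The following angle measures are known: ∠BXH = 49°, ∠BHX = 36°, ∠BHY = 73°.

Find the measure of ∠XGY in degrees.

∠XGY = 86°

1. ∠BYH = 49°  [same arc HB]
2. ∠BYX = 36°  [same arc XB]
3. ∠HBY = 58°  [△YHB]
4. ∠HXY = 58°  [same arc YH]
5. ∠XGY = 86°  [△XGY]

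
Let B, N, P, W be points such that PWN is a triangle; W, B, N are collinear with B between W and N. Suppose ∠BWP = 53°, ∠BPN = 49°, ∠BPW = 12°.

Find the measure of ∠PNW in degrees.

∠PNW = 66°

1. ∠PBW = 115°  [△PWB]
2. ∠NBP = 65°  [linear pair at B on WN]
3. ∠BNP = 66°  [△PBN]
4. ∠PNW = 66°  [B on ray NW]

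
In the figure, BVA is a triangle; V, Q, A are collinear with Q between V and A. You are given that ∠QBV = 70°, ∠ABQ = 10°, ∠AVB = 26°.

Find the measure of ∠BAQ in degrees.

1. ∠BVQ = 26°  [Q on ray VA]
2. ∠BQV = 84°  [△BVQ]
3. ∠AQB = 96°  [linear pair at Q on VA]
4. ∠BAQ = 74°  [△BQA]

∠BAQ = 74°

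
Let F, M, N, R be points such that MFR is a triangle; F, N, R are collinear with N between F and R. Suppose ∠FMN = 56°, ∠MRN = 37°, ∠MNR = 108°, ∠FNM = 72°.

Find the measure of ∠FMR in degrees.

1. ∠MFN = 52°  [△MFN]
2. ∠FRM = 37°  [N on ray RF]
3. ∠MFR = 52°  [N on ray FR]
4. ∠FMR = 91°  [△MFR]

∠FMR = 91°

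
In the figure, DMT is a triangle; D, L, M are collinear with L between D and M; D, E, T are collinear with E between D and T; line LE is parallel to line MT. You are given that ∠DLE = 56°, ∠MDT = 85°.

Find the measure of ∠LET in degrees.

∠LET = 141°

1. ∠DMT = 56°  [LE∥MT, corresponding at L]
2. ∠DTM = 39°  [△DMT]
3. ∠DEL = 39°  [LE∥MT, corresponding at E]
4. ∠LET = 141°  [linear pair at E on DT]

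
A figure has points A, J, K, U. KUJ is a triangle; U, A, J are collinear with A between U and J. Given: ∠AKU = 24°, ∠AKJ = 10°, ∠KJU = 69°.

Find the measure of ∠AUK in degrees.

1. ∠AJK = 69°  [A on ray JU]
2. ∠JAK = 101°  [△KAJ]
3. ∠KAU = 79°  [linear pair at A on UJ]
4. ∠AUK = 77°  [△KUA]

∠AUK = 77°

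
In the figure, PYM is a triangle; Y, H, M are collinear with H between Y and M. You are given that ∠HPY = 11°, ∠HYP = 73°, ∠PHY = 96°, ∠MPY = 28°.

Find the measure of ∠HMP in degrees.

1. ∠MYP = 73°  [H on ray YM]
2. ∠PMY = 79°  [△PYM]
3. ∠HMP = 79°  [H on ray MY]

∠HMP = 79°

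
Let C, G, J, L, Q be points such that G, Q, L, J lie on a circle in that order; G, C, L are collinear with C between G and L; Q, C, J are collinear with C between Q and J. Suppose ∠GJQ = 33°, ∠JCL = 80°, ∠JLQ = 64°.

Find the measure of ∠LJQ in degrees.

∠LJQ = 69°

1. ∠GLQ = 33°  [same arc GQ]
2. ∠GCQ = 80°  [vertical angles at C]
3. ∠LCQ = 100°  [linear pair at C on GL]
4. ∠JQL = 47°  [△QCL]
5. ∠LJQ = 69°  [△QLJ]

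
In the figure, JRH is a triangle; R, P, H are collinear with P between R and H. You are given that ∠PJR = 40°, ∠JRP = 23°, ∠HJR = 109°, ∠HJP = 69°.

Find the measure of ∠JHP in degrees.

1. ∠HRJ = 23°  [P on ray RH]
2. ∠JHR = 48°  [△JRH]
3. ∠JHP = 48°  [P on ray HR]

∠JHP = 48°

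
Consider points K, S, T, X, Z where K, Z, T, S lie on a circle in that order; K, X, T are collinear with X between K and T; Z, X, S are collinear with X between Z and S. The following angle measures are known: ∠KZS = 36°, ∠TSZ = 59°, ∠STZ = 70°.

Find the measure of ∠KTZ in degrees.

∠KTZ = 34°

1. ∠SKZ = 110°  [cyclic KZTS, opposite ∠K+∠T]
2. ∠KSZ = 34°  [△KZS]
3. ∠KTZ = 34°  [same arc KZ]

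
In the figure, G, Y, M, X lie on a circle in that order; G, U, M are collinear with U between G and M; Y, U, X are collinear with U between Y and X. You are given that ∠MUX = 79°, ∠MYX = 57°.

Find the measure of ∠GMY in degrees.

∠GMY = 22°

1. ∠GUY = 79°  [vertical angles at U]
2. ∠MUY = 101°  [linear pair at U on GM]
3. ∠GMY = 22°  [△YUM]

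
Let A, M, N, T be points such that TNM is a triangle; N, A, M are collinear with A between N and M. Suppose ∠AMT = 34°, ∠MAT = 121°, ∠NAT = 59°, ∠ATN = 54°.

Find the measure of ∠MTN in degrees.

1. ∠NMT = 34°  [A on ray MN]
2. ∠ANT = 67°  [△TNA]
3. ∠MNT = 67°  [A on ray NM]
4. ∠MTN = 79°  [△TNM]

∠MTN = 79°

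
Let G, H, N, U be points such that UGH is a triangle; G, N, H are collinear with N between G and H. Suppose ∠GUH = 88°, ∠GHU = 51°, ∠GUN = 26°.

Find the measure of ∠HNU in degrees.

∠HNU = 67°

1. ∠HGU = 41°  [△UGH]
2. ∠NGU = 41°  [N on ray GH]
3. ∠GNU = 113°  [△UGN]
4. ∠HNU = 67°  [linear pair at N on GH]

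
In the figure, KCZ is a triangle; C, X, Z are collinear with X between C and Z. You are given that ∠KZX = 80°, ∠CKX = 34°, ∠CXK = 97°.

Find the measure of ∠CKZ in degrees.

∠CKZ = 51°

1. ∠CZK = 80°  [X on ray ZC]
2. ∠KCX = 49°  [△KCX]
3. ∠KCZ = 49°  [X on ray CZ]
4. ∠CKZ = 51°  [△KCZ]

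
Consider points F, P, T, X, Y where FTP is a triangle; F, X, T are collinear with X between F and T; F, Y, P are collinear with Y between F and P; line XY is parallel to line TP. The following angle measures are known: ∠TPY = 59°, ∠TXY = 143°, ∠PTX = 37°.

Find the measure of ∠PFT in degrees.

1. ∠FPT = 59°  [Y on ray PF]
2. ∠FTP = 37°  [X on ray TF]
3. ∠PFT = 84°  [△FTP]

∠PFT = 84°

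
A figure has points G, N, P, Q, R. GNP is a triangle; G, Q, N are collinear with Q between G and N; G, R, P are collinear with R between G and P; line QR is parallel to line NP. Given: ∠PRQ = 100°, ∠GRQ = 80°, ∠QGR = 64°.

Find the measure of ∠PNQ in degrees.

1. ∠GQR = 36°  [△GQR]
2. ∠NQR = 144°  [linear pair at Q on GN]
3. ∠PNQ = 36°  [QR∥NP, co-interior at N–Q]

∠PNQ = 36°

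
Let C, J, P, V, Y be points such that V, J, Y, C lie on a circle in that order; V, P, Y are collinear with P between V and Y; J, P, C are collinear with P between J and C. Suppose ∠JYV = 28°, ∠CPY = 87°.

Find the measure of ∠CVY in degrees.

1. ∠JCV = 28°  [same arc VJ]
2. ∠CPV = 93°  [linear pair at P on VY]
3. ∠CVY = 59°  [△VPC]

∠CVY = 59°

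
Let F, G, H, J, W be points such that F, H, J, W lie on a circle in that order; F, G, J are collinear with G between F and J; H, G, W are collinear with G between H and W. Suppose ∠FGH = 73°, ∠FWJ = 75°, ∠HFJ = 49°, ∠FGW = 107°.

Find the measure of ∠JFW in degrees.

∠JFW = 47°

1. ∠JGW = 73°  [vertical angles at G]
2. ∠HWJ = 49°  [same arc HJ]
3. ∠FJW = 58°  [△JGW]
4. ∠JFW = 47°  [△FJW]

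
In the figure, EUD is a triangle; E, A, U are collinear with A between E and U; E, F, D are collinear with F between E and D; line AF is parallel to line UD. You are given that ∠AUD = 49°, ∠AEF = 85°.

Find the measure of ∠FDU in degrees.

∠FDU = 46°

1. ∠DUE = 49°  [A on ray UE]
2. ∠DEU = 85°  [A on EU, F on ED]
3. ∠EDU = 46°  [△EUD]
4. ∠FDU = 46°  [F on ray DE]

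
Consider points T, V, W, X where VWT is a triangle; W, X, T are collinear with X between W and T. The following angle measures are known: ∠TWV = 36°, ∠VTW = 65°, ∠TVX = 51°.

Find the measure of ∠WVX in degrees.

∠WVX = 28°

1. ∠VWX = 36°  [X on ray WT]
2. ∠VTX = 65°  [X on ray TW]
3. ∠TXV = 64°  [△VXT]
4. ∠VXW = 116°  [linear pair at X on WT]
5. ∠WVX = 28°  [△VWX]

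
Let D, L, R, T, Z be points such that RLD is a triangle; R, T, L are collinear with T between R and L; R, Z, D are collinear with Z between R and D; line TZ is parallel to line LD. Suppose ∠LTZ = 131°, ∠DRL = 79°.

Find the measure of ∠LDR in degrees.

∠LDR = 52°

1. ∠RTZ = 49°  [linear pair at T on RL]
2. ∠TRZ = 79°  [T on RL, Z on RD]
3. ∠RZT = 52°  [△RTZ]
4. ∠LDR = 52°  [TZ∥LD, corresponding at Z]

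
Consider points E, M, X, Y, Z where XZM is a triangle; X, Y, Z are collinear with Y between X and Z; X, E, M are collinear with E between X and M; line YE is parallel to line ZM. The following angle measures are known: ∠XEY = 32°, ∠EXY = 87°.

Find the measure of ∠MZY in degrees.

∠MZY = 61°

1. ∠EYX = 61°  [△XYE]
2. ∠EYZ = 119°  [linear pair at Y on XZ]
3. ∠MZY = 61°  [YE∥ZM, co-interior at Z–Y]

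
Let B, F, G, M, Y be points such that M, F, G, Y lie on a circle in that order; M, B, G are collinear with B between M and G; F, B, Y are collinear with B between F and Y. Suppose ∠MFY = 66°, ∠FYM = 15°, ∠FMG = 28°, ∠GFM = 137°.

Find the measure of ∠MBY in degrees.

1. ∠MGY = 66°  [same arc MY]
2. ∠GYM = 43°  [cyclic MFGY, opposite ∠F+∠Y]
3. ∠GMY = 71°  [△MGY]
4. ∠MBY = 94°  [△MBY]

∠MBY = 94°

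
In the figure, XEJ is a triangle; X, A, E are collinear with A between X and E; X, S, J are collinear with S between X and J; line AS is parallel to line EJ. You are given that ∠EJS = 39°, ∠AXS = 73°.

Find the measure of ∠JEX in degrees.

∠JEX = 68°

1. ∠EJX = 39°  [S on ray JX]
2. ∠EXJ = 73°  [A on XE, S on XJ]
3. ∠JEX = 68°  [△XEJ]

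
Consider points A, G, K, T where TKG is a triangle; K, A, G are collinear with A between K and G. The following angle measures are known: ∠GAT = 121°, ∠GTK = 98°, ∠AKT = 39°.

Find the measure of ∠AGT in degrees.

1. ∠GKT = 39°  [A on ray KG]
2. ∠KGT = 43°  [△TKG]
3. ∠AGT = 43°  [A on ray GK]

∠AGT = 43°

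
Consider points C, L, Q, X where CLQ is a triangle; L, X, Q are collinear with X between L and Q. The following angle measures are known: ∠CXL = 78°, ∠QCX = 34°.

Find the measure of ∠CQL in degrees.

∠CQL = 44°

1. ∠CXQ = 102°  [linear pair at X on LQ]
2. ∠CQX = 44°  [△CXQ]
3. ∠CQL = 44°  [X on ray QL]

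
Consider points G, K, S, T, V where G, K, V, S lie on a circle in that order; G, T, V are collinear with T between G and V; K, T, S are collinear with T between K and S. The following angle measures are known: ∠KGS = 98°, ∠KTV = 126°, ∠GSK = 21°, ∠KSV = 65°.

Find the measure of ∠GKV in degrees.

∠GKV = 94°

1. ∠GVK = 21°  [same arc GK]
2. ∠KGV = 65°  [same arc KV]
3. ∠GKV = 94°  [△GKV]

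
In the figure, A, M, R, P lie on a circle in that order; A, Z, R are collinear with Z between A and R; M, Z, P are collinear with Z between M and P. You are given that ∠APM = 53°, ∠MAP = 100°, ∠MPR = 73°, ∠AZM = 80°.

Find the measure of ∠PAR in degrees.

1. ∠MRP = 80°  [cyclic AMRP, opposite ∠A+∠R]
2. ∠PMR = 27°  [△MRP]
3. ∠PAR = 27°  [same arc RP]

∠PAR = 27°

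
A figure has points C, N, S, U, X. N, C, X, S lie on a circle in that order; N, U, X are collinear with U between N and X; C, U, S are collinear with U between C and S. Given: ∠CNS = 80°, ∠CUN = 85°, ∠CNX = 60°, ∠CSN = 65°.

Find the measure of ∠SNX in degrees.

∠SNX = 20°

1. ∠CXS = 100°  [cyclic NCXS, opposite ∠N+∠X]
2. ∠CSX = 60°  [same arc CX]
3. ∠SCX = 20°  [△CXS]
4. ∠SNX = 20°  [same arc XS]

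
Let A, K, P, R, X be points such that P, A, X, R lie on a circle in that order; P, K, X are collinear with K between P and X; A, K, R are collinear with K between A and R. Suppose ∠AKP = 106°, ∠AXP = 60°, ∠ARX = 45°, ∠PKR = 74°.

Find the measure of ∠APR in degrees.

1. ∠AKX = 74°  [linear pair at K on PX]
2. ∠RAX = 46°  [△AKX]
3. ∠AXR = 89°  [△AXR]
4. ∠APR = 91°  [cyclic PAXR, opposite ∠P+∠X]

∠APR = 91°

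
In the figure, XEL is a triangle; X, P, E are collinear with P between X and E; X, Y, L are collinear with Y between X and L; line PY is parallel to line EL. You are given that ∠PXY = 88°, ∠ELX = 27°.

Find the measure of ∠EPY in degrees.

1. ∠EXL = 88°  [P on XE, Y on XL]
2. ∠LEX = 65°  [△XEL]
3. ∠XPY = 65°  [PY∥EL, corresponding at P]
4. ∠EPY = 115°  [linear pair at P on XE]

∠EPY = 115°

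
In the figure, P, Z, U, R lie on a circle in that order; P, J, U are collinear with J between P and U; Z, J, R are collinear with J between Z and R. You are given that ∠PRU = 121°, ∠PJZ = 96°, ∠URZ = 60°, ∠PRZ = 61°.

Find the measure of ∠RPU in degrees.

∠RPU = 35°

1. ∠RJU = 96°  [vertical angles at J]
2. ∠PUR = 24°  [△UJR]
3. ∠RPU = 35°  [△PUR]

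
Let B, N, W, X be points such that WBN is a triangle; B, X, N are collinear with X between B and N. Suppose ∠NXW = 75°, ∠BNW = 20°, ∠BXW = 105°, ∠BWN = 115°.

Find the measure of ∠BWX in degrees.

∠BWX = 30°

1. ∠NBW = 45°  [△WBN]
2. ∠WBX = 45°  [X on ray BN]
3. ∠BWX = 30°  [△WBX]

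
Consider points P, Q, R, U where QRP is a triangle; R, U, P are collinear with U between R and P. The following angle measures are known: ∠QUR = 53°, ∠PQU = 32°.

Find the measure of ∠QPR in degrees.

∠QPR = 21°

1. ∠PUQ = 127°  [linear pair at U on RP]
2. ∠QPU = 21°  [△QUP]
3. ∠QPR = 21°  [U on ray PR]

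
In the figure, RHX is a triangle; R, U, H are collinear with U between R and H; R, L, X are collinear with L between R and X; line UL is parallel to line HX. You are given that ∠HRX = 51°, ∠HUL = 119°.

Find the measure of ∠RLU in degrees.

1. ∠LRU = 51°  [U on RH, L on RX]
2. ∠LUR = 61°  [linear pair at U on RH]
3. ∠RLU = 68°  [△RUL]

∠RLU = 68°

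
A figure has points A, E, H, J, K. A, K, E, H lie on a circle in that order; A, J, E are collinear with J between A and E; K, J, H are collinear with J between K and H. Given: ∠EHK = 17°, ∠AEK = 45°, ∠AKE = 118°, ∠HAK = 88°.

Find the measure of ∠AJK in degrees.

1. ∠EAK = 17°  [same arc KE]
2. ∠AHK = 45°  [same arc AK]
3. ∠AKH = 47°  [△AKH]
4. ∠AJK = 116°  [△AJK]

∠AJK = 116°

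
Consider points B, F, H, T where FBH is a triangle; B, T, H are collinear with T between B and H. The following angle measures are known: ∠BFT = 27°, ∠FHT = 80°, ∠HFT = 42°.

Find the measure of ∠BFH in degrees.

∠BFH = 69°

1. ∠FTH = 58°  [△FTH]
2. ∠BHF = 80°  [T on ray HB]
3. ∠BTF = 122°  [linear pair at T on BH]
4. ∠FBT = 31°  [△FBT]
5. ∠FBH = 31°  [T on ray BH]
6. ∠BFH = 69°  [△FBH]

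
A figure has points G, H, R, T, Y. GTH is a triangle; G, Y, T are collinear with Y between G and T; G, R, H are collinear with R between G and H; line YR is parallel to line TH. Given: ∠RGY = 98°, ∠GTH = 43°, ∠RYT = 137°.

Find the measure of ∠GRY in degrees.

∠GRY = 39°

1. ∠HGT = 98°  [Y on GT, R on GH]
2. ∠GHT = 39°  [△GTH]
3. ∠GRY = 39°  [YR∥TH, corresponding at R]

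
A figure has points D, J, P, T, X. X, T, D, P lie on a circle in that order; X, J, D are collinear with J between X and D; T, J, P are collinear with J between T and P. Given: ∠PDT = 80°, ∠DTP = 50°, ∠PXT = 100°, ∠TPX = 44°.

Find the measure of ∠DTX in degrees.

∠DTX = 86°

1. ∠DPT = 50°  [△TDP]
2. ∠TDX = 44°  [same arc XT]
3. ∠DXT = 50°  [same arc TD]
4. ∠DTX = 86°  [△XTD]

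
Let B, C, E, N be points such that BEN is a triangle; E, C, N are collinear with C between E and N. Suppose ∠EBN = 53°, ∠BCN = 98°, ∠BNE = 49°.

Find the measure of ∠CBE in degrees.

∠CBE = 20°

1. ∠BEN = 78°  [△BEN]
2. ∠BCE = 82°  [linear pair at C on EN]
3. ∠BEC = 78°  [C on ray EN]
4. ∠CBE = 20°  [△BEC]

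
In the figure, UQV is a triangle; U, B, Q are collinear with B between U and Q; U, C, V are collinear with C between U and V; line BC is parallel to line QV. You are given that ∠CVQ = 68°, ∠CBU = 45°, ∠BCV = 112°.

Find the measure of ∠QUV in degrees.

∠QUV = 67°

1. ∠QVU = 68°  [C on ray VU]
2. ∠UQV = 45°  [BC∥QV, corresponding at B]
3. ∠QUV = 67°  [△UQV]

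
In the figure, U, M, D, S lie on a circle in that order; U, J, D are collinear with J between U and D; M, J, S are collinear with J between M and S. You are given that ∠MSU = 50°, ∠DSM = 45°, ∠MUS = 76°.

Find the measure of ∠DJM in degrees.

∠DJM = 99°

1. ∠SMU = 54°  [△UMS]
2. ∠DUM = 45°  [same arc MD]
3. ∠MJU = 81°  [△UJM]
4. ∠DJM = 99°  [linear pair at J on UD]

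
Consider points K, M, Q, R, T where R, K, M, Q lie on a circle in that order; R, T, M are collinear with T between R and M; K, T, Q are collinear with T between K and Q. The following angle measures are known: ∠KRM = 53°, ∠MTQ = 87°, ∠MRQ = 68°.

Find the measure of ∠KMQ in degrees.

1. ∠KQM = 53°  [same arc KM]
2. ∠MKQ = 68°  [same arc MQ]
3. ∠KMQ = 59°  [△KMQ]

∠KMQ = 59°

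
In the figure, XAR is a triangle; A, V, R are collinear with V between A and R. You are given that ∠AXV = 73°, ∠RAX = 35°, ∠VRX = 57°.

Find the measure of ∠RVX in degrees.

∠RVX = 108°

1. ∠VAX = 35°  [V on ray AR]
2. ∠AVX = 72°  [△XAV]
3. ∠RVX = 108°  [linear pair at V on AR]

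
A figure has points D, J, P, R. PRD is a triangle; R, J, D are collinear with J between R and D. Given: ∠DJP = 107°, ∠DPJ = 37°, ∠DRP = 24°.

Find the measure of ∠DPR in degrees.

∠DPR = 120°

1. ∠JDP = 36°  [△PJD]
2. ∠PDR = 36°  [J on ray DR]
3. ∠DPR = 120°  [△PRD]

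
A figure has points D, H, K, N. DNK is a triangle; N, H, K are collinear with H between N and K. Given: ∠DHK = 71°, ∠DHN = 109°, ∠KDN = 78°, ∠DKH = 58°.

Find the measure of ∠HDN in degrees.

∠HDN = 27°

1. ∠DKN = 58°  [H on ray KN]
2. ∠DNK = 44°  [△DNK]
3. ∠DNH = 44°  [H on ray NK]
4. ∠HDN = 27°  [△DNH]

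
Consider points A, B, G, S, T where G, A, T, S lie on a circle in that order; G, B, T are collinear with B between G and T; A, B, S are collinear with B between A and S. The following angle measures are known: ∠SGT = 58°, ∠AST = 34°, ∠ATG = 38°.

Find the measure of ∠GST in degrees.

1. ∠AGT = 34°  [same arc AT]
2. ∠GAT = 108°  [△GAT]
3. ∠GST = 72°  [cyclic GATS, opposite ∠A+∠S]

∠GST = 72°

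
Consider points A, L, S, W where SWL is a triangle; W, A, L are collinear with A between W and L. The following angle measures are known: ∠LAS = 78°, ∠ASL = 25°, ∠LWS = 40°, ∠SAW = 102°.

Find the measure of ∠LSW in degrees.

1. ∠ALS = 77°  [△SAL]
2. ∠SLW = 77°  [A on ray LW]
3. ∠LSW = 63°  [△SWL]

∠LSW = 63°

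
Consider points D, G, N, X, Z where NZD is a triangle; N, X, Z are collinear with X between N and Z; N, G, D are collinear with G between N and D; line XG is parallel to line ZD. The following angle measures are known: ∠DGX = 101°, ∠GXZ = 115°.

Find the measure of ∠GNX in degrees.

∠GNX = 36°

1. ∠NGX = 79°  [linear pair at G on ND]
2. ∠GXN = 65°  [linear pair at X on NZ]
3. ∠GNX = 36°  [△NXG]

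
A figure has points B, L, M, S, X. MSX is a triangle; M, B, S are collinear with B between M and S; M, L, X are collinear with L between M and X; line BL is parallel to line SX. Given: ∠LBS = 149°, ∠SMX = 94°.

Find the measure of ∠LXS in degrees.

1. ∠LBM = 31°  [linear pair at B on MS]
2. ∠BML = 94°  [B on MS, L on MX]
3. ∠BLM = 55°  [△MBL]
4. ∠BLX = 125°  [linear pair at L on MX]
5. ∠LXS = 55°  [BL∥SX, co-interior at X–L]

∠LXS = 55°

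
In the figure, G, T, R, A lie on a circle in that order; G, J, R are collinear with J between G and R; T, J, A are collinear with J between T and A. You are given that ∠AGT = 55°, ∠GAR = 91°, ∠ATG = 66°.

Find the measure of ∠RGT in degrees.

1. ∠GAT = 59°  [△GTA]
2. ∠GTR = 89°  [cyclic GTRA, opposite ∠T+∠A]
3. ∠GRT = 59°  [same arc GT]
4. ∠RGT = 32°  [△GTR]

∠RGT = 32°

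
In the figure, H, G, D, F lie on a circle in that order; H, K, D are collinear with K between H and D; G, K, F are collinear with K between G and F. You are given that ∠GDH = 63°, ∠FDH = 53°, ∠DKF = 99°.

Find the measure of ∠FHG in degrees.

∠FHG = 64°

1. ∠GFH = 63°  [same arc HG]
2. ∠FGH = 53°  [same arc HF]
3. ∠FHG = 64°  [△HGF]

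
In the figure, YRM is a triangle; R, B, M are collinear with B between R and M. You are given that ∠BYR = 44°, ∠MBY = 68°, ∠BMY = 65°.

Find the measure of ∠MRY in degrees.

∠MRY = 24°

1. ∠RBY = 112°  [linear pair at B on RM]
2. ∠BRY = 24°  [△YRB]
3. ∠MRY = 24°  [B on ray RM]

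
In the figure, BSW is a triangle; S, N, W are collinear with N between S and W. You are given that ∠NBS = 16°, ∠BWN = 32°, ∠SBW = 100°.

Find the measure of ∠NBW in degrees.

1. ∠BWS = 32°  [N on ray WS]
2. ∠BSW = 48°  [△BSW]
3. ∠BSN = 48°  [N on ray SW]
4. ∠BNS = 116°  [△BSN]
5. ∠BNW = 64°  [linear pair at N on SW]
6. ∠NBW = 84°  [△BNW]

∠NBW = 84°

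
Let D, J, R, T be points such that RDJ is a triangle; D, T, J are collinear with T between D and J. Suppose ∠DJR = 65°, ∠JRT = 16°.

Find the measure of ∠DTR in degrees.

1. ∠RJT = 65°  [T on ray JD]
2. ∠JTR = 99°  [△RTJ]
3. ∠DTR = 81°  [linear pair at T on DJ]

∠DTR = 81°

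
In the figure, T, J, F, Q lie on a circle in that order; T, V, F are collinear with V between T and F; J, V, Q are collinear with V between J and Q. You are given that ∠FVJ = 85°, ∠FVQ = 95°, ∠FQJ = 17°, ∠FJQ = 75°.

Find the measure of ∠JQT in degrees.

∠JQT = 20°

1. ∠QVT = 85°  [vertical angles at V]
2. ∠FTQ = 75°  [same arc FQ]
3. ∠JQT = 20°  [△TVQ]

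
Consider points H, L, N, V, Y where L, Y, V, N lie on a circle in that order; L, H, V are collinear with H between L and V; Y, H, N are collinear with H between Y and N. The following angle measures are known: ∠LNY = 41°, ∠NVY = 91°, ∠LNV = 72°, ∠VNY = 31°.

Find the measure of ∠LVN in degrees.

1. ∠NLY = 89°  [cyclic LYVN, opposite ∠L+∠V]
2. ∠LYN = 50°  [△LYN]
3. ∠LVN = 50°  [same arc LN]

∠LVN = 50°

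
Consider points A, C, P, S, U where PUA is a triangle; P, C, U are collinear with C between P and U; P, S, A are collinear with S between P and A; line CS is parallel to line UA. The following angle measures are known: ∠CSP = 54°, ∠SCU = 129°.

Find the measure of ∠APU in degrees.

1. ∠PCS = 51°  [linear pair at C on PU]
2. ∠CPS = 75°  [△PCS]
3. ∠APU = 75°  [C on PU, S on PA]

∠APU = 75°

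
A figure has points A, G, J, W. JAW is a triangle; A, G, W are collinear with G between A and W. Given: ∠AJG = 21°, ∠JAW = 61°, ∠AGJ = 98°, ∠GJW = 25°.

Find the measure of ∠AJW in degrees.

1. ∠JGW = 82°  [linear pair at G on AW]
2. ∠GWJ = 73°  [△JGW]
3. ∠AWJ = 73°  [G on ray WA]
4. ∠AJW = 46°  [△JAW]

∠AJW = 46°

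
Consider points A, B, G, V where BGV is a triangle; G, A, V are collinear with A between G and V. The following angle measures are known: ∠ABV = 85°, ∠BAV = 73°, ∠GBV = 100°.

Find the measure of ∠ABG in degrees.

∠ABG = 15°

1. ∠AVB = 22°  [△BAV]
2. ∠BAG = 107°  [linear pair at A on GV]
3. ∠BVG = 22°  [A on ray VG]
4. ∠BGV = 58°  [△BGV]
5. ∠AGB = 58°  [A on ray GV]
6. ∠ABG = 15°  [△BGA]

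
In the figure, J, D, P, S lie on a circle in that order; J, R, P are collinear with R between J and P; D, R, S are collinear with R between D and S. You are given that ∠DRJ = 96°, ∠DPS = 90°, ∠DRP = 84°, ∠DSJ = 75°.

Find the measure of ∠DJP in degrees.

∠DJP = 69°

1. ∠DJS = 90°  [cyclic JDPS, opposite ∠J+∠P]
2. ∠JDS = 15°  [△JDS]
3. ∠DJP = 69°  [△JRD]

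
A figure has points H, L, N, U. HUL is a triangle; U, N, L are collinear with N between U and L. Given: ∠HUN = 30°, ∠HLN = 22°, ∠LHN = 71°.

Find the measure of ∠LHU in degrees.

1. ∠HUL = 30°  [N on ray UL]
2. ∠HLU = 22°  [N on ray LU]
3. ∠LHU = 128°  [△HUL]

∠LHU = 128°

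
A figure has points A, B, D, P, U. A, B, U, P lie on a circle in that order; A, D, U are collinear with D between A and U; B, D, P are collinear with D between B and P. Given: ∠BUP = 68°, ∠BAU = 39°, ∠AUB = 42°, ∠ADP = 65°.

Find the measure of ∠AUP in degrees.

1. ∠BPU = 39°  [same arc BU]
2. ∠PDU = 115°  [linear pair at D on AU]
3. ∠AUP = 26°  [△UDP]

∠AUP = 26°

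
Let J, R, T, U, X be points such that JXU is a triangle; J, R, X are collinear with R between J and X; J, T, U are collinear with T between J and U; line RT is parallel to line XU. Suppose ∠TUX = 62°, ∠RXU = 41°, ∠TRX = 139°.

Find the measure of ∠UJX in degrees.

∠UJX = 77°

1. ∠JUX = 62°  [T on ray UJ]
2. ∠JXU = 41°  [R on ray XJ]
3. ∠UJX = 77°  [△JXU]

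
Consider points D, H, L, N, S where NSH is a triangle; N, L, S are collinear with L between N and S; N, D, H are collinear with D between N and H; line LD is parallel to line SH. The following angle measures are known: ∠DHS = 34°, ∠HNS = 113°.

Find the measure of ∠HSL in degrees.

1. ∠NHS = 34°  [D on ray HN]
2. ∠HSN = 33°  [△NSH]
3. ∠HSL = 33°  [L on ray SN]

∠HSL = 33°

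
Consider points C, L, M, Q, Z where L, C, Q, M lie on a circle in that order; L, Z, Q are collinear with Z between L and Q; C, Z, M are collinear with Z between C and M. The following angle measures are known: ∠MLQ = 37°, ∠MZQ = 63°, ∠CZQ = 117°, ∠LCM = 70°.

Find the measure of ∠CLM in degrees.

∠CLM = 84°

1. ∠LZM = 117°  [linear pair at Z on LQ]
2. ∠CML = 26°  [△LZM]
3. ∠CLM = 84°  [△LCM]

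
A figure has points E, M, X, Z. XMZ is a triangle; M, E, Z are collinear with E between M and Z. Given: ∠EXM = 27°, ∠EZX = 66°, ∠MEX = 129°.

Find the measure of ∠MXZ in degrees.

1. ∠EMX = 24°  [△XME]
2. ∠MZX = 66°  [E on ray ZM]
3. ∠XMZ = 24°  [E on ray MZ]
4. ∠MXZ = 90°  [△XMZ]

∠MXZ = 90°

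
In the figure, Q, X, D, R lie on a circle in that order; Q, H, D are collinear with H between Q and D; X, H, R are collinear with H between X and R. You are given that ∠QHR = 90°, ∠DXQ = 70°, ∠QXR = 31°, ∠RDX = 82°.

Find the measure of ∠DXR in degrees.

∠DXR = 39°

1. ∠DHR = 90°  [linear pair at H on QD]
2. ∠QDR = 31°  [same arc QR]
3. ∠DRX = 59°  [△DHR]
4. ∠DXR = 39°  [△XDR]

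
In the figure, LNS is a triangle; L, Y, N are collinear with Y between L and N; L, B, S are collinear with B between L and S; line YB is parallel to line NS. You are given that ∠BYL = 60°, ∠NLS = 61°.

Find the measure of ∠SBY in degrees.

1. ∠LNS = 60°  [YB∥NS, corresponding at Y]
2. ∠LSN = 59°  [△LNS]
3. ∠LBY = 59°  [YB∥NS, corresponding at B]
4. ∠SBY = 121°  [linear pair at B on LS]

∠SBY = 121°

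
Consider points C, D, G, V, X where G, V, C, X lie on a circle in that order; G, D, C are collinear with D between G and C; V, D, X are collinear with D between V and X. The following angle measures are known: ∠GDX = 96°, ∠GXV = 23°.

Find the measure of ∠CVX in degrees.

∠CVX = 61°

1. ∠CDV = 96°  [vertical angles at D]
2. ∠GCV = 23°  [same arc GV]
3. ∠CVX = 61°  [△VDC]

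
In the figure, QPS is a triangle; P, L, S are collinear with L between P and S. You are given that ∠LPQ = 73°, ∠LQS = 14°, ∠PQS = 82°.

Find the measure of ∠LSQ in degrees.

1. ∠QPS = 73°  [L on ray PS]
2. ∠PSQ = 25°  [△QPS]
3. ∠LSQ = 25°  [L on ray SP]

∠LSQ = 25°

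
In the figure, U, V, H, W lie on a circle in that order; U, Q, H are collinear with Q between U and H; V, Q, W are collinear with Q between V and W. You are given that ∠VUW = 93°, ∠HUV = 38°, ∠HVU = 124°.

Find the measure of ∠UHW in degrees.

∠UHW = 69°

1. ∠VHW = 87°  [cyclic UVHW, opposite ∠U+∠H]
2. ∠HWV = 38°  [same arc VH]
3. ∠HWU = 56°  [cyclic UVHW, opposite ∠V+∠W]
4. ∠HVW = 55°  [△VHW]
5. ∠HUW = 55°  [same arc HW]
6. ∠UHW = 69°  [△UHW]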